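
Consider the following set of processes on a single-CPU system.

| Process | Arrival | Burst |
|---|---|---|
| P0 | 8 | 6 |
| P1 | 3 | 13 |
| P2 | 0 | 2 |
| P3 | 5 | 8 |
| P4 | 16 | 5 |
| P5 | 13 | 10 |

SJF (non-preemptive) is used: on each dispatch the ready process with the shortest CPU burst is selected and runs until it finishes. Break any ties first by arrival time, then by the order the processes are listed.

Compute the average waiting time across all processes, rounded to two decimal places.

9.50

Schedule: | P2 0-2 | idle 2-3 | P1 3-16 | P4 16-21 | P0 21-27 | P3 27-35 | P5 35-45 |
Completion: P0=27  P1=16  P2=2  P3=35  P4=21  P5=45
Turnaround (C−A): P0=19  P1=13  P2=2  P3=30  P4=5  P5=32
Waiting times: P0=13, P1=0, P2=0, P3=22, P4=0, P5=22
Average waiting = (13+0+0+22+0+22) / 6 = 57/6 = 9.50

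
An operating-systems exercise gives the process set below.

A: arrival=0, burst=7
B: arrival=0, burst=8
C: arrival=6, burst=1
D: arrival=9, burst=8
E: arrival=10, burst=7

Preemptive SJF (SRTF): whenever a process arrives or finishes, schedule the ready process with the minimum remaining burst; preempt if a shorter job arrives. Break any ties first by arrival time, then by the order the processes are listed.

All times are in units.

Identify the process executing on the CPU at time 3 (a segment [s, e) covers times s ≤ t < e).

Gantt: | A 0-7 | C 7-8 | B 8-16 | E 16-23 | D 23-31 |
Completion: A=7  B=16  C=8  D=31  E=23
Turnaround (C−A): A=7  B=16  C=2  D=22  E=13

A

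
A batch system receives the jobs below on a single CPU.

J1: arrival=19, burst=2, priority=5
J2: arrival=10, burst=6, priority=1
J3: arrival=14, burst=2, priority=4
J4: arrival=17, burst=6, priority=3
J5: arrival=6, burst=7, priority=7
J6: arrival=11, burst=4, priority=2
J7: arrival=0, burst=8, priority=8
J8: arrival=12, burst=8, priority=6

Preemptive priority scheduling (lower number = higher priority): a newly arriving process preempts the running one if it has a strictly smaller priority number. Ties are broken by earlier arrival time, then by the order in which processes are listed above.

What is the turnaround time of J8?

26

Timeline: | J7 0-6 | J5 6-10 | J2 10-16 | J6 16-20 | J4 20-26 | J3 26-28 | J1 28-30 | J8 30-38 | J5 38-41 | J7 41-43 |
Completion: J1=30  J2=16  J3=28  J4=26  J5=41  J6=20  J7=43  J8=38
Turnaround (C−A): J1=11  J2=6  J3=14  J4=9  J5=35  J6=9  J7=43  J8=26
Turnaround(J8) = completion − arrival = 38 − 12 = 26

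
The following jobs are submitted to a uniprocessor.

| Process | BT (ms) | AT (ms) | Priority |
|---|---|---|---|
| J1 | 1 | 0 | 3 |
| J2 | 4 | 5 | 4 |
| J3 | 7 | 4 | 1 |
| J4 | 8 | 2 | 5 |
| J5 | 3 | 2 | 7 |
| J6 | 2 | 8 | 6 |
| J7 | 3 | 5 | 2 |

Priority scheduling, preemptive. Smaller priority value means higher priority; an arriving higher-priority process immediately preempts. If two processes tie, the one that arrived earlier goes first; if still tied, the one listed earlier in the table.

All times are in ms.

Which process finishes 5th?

J4

Schedule: | J1 0-1 | idle 1-2 | J4 2-4 | J3 4-11 | J7 11-14 | J2 14-18 | J4 18-24 | J6 24-26 | J5 26-29 |
Completion: J1=1  J2=18  J3=11  J4=24  J5=29  J6=26  J7=14
Turnaround (C−A): J1=1  J2=13  J3=7  J4=22  J5=27  J6=18  J7=9
Finish order: J1 → J3 → J7 → J2 → J4 → J6 → J5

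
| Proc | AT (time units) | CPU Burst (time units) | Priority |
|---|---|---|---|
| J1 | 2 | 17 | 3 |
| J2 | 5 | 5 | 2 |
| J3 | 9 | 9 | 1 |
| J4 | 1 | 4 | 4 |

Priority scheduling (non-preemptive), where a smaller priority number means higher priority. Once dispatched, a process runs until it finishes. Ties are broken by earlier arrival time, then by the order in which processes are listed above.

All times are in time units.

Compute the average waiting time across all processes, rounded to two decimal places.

Timeline: | idle 0-1 | J4 1-5 | J2 5-10 | J3 10-19 | J1 19-36 |
Completion: J1=36  J2=10  J3=19  J4=5
Turnaround (C−A): J1=34  J2=5  J3=10  J4=4
Waiting times: J1=17, J2=0, J3=1, J4=0
Average waiting = (17+0+1+0) / 4 = 18/4 = 4.50

4.50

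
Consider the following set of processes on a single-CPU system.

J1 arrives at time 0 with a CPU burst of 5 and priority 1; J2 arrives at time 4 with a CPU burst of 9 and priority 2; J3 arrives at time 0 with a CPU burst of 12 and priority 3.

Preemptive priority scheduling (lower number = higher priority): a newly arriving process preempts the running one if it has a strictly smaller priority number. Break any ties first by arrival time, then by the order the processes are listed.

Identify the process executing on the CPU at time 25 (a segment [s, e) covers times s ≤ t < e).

Schedule: | J1 0-5 | J2 5-14 | J3 14-26 |
Completion: J1=5  J2=14  J3=26
Turnaround (C−A): J1=5  J2=10  J3=26

J3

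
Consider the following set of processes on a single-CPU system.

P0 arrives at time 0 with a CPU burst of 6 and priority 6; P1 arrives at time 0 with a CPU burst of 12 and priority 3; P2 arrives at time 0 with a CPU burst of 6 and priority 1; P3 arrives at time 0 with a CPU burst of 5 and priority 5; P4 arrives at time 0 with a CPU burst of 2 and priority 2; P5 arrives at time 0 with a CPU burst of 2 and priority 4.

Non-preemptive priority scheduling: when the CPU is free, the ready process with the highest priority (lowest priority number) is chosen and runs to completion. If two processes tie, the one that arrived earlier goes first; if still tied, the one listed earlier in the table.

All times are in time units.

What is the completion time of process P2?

Timeline: | P2 0-6 | P4 6-8 | P1 8-20 | P5 20-22 | P3 22-27 | P0 27-33 |
Completion: P0=33  P1=20  P2=6  P3=27  P4=8  P5=22

6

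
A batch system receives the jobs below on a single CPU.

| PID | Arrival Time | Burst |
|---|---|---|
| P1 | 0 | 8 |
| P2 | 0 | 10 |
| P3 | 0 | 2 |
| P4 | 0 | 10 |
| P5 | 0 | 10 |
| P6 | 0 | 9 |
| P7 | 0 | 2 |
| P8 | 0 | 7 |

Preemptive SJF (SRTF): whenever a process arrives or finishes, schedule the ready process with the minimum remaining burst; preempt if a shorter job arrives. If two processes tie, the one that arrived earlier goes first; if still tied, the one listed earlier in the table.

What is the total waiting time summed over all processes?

150

Timeline: | P3 0-2 | P7 2-4 | P8 4-11 | P1 11-19 | P6 19-28 | P2 28-38 | P4 38-48 | P5 48-58 |
Completion: P1=19  P2=38  P3=2  P4=48  P5=58  P6=28  P7=4  P8=11
Turnaround (C−A): P1=19  P2=38  P3=2  P4=48  P5=58  P6=28  P7=4  P8=11
Waiting = turnaround − burst: P1=11, P2=28, P3=0, P4=38, P5=48, P6=19, P7=2, P8=4
Total waiting = 11 + 28 + 0 + 38 + 48 + 19 + 2 + 4 = 150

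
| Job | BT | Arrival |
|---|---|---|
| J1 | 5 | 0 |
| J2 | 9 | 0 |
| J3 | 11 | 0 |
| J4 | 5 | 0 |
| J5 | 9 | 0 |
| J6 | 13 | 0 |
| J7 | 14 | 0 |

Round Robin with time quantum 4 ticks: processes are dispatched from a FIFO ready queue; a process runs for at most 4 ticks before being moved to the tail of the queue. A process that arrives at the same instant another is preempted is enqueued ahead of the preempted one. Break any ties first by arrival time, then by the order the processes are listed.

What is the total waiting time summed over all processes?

291

Gantt: | J1 0-4 | J2 4-8 | J3 8-12 | J4 12-16 | J5 16-20 | J6 20-24 | J7 24-28 | J1 28-29 | J2 29-33 | J3 33-37 | J4 37-38 | J5 38-42 | J6 42-46 | J7 46-50 | J2 50-51 | J3 51-54 | J5 54-55 | J6 55-59 | J7 59-63 | J6 63-64 | J7 64-66 |
Completion: J1=29  J2=51  J3=54  J4=38  J5=55  J6=64  J7=66
Turnaround (C−A): J1=29  J2=51  J3=54  J4=38  J5=55  J6=64  J7=66
Waiting = turnaround − burst: J1=24, J2=42, J3=43, J4=33, J5=46, J6=51, J7=52
Total waiting = 24 + 42 + 43 + 33 + 46 + 51 + 52 = 291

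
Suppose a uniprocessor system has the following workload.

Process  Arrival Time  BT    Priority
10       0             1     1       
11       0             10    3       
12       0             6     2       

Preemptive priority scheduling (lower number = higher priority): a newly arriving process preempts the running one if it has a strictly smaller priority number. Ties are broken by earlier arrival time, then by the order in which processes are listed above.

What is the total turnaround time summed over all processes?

25

Timeline: | 10 0-1 | 12 1-7 | 11 7-17 |
Completion: 10=1  11=17  12=7
Turnaround = completion − arrival: 10=1, 11=17, 12=7
Total turnaround = 1 + 17 + 7 = 25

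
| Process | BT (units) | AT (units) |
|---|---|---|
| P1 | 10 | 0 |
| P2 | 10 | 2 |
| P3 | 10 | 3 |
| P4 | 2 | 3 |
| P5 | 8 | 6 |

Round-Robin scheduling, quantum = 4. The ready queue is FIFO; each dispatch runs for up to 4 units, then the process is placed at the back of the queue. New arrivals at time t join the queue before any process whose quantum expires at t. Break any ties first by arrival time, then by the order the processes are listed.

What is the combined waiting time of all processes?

Schedule: | P1 0-4 | P2 4-8 | P3 8-12 | P4 12-14 | P1 14-18 | P5 18-22 | P2 22-26 | P3 26-30 | P1 30-32 | P5 32-36 | P2 36-38 | P3 38-40 |
Completion: P1=32  P2=38  P3=40  P4=14  P5=36
Turnaround (C−A): P1=32  P2=36  P3=37  P4=11  P5=30
Waiting = turnaround − burst: P1=22, P2=26, P3=27, P4=9, P5=22
Total waiting = 22 + 26 + 27 + 9 + 22 = 106

106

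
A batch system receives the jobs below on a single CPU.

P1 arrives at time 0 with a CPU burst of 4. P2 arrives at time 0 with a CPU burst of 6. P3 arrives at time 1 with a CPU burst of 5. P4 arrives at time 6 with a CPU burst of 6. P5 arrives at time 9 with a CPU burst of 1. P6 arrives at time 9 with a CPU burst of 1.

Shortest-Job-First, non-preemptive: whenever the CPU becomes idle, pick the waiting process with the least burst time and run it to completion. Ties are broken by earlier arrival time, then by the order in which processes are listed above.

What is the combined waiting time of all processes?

Schedule: | P1 0-4 | P3 4-9 | P5 9-10 | P6 10-11 | P2 11-17 | P4 17-23 |
Completion: P1=4  P2=17  P3=9  P4=23  P5=10  P6=11
Waiting = turnaround − burst: P1=0, P2=11, P3=3, P4=11, P5=0, P6=1
Total waiting = 0 + 11 + 3 + 11 + 0 + 1 = 26

26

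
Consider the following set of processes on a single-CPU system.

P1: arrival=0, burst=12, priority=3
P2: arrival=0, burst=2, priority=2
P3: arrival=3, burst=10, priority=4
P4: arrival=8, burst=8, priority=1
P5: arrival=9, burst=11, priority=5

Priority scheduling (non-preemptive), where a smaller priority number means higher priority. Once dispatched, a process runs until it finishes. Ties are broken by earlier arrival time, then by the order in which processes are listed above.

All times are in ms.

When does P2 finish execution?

2

Gantt: | P2 0-2 | P1 2-14 | P4 14-22 | P3 22-32 | P5 32-43 |
Completion: P1=14  P2=2  P3=32  P4=22  P5=43
Turnaround (C−A): P1=14  P2=2  P3=29  P4=14  P5=34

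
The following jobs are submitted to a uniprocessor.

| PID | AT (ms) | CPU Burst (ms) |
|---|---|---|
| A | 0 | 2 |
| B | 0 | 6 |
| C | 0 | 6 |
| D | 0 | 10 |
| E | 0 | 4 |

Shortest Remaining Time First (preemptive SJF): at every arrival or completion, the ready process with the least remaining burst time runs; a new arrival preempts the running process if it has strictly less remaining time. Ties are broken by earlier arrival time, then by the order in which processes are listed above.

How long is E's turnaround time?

Gantt: | A 0-2 | E 2-6 | B 6-12 | C 12-18 | D 18-28 |
Completion: A=2  B=12  C=18  D=28  E=6
Turnaround (C−A): A=2  B=12  C=18  D=28  E=6
Turnaround(E) = completion − arrival = 6 − 0 = 6

6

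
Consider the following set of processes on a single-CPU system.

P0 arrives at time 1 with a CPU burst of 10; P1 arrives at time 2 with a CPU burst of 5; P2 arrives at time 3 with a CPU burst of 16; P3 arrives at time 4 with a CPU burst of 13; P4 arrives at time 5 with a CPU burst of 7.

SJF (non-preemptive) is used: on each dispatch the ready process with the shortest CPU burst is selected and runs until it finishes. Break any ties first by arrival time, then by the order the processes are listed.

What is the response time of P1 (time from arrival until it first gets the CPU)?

9

Gantt: | idle 0-1 | P0 1-11 | P1 11-16 | P4 16-23 | P3 23-36 | P2 36-52 |
Completion: P0=11  P1=16  P2=52  P3=36  P4=23
Response(P1) = first start − arrival = 11 − 2 = 9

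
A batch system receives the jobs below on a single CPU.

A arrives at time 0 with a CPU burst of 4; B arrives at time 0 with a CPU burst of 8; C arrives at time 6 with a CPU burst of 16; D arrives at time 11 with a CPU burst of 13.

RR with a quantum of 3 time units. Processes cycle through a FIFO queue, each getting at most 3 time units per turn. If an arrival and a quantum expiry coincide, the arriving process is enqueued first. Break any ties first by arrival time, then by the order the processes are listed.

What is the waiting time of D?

Schedule: | A 0-3 | B 3-6 | A 6-7 | C 7-10 | B 10-13 | C 13-16 | D 16-19 | B 19-21 | C 21-24 | D 24-27 | C 27-30 | D 30-33 | C 33-36 | D 36-39 | C 39-40 | D 40-41 |
Completion: A=7  B=21  C=40  D=41
Turnaround (C−A): A=7  B=21  C=34  D=30
Waiting(D) = turnaround − burst = 30 − 13 = 17

17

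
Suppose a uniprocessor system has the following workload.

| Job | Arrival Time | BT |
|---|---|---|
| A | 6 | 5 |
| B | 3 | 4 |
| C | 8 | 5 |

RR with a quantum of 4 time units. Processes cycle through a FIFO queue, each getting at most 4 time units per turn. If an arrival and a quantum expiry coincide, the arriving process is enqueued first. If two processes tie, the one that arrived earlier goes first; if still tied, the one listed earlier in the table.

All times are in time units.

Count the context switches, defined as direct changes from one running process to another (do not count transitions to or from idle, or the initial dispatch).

4

Gantt: | idle 0-3 | B 3-7 | A 7-11 | C 11-15 | A 15-16 | C 16-17 |
Completion: A=16  B=7  C=17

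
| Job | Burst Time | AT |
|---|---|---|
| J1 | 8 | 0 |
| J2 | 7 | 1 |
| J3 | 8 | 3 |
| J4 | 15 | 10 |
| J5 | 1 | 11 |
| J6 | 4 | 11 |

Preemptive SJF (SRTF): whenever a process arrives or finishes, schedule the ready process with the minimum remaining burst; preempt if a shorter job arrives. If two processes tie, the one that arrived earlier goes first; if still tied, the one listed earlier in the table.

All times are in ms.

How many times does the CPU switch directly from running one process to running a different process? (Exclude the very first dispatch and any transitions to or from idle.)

Timeline: | J1 0-8 | J2 8-11 | J5 11-12 | J2 12-16 | J6 16-20 | J3 20-28 | J4 28-43 |
Completion: J1=8  J2=16  J3=28  J4=43  J5=12  J6=20
Turnaround (C−A): J1=8  J2=15  J3=25  J4=33  J5=1  J6=9

6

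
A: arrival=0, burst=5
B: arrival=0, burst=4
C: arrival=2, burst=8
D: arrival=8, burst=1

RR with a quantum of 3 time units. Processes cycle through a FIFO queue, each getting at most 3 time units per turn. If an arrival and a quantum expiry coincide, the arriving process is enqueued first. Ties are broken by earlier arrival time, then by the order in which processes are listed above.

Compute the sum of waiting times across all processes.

26

Timeline: | A 0-3 | B 3-6 | C 6-9 | A 9-11 | B 11-12 | D 12-13 | C 13-18 |
Completion: A=11  B=12  C=18  D=13
Turnaround (C−A): A=11  B=12  C=16  D=5
Waiting = turnaround − burst: A=6, B=8, C=8, D=4
Total waiting = 6 + 8 + 8 + 4 = 26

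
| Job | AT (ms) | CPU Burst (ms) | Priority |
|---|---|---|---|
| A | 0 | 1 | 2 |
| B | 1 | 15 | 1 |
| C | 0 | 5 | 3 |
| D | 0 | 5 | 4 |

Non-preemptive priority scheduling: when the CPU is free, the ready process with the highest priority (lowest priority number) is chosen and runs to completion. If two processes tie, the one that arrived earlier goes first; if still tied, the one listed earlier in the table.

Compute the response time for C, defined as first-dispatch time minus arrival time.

Schedule: | A 0-1 | B 1-16 | C 16-21 | D 21-26 |
Completion: A=1  B=16  C=21  D=26
Response(C) = first start − arrival = 16 − 0 = 16

16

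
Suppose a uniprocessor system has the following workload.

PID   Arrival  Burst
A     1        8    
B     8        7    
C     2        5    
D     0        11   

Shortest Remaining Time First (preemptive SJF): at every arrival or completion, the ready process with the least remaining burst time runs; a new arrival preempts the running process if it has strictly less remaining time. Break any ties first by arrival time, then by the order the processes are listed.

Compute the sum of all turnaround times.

62

Timeline: | D 0-1 | A 1-2 | C 2-7 | A 7-14 | B 14-21 | D 21-31 |
Completion: A=14  B=21  C=7  D=31
Turnaround = completion − arrival: A=13, B=13, C=5, D=31
Total turnaround = 13 + 13 + 5 + 31 = 62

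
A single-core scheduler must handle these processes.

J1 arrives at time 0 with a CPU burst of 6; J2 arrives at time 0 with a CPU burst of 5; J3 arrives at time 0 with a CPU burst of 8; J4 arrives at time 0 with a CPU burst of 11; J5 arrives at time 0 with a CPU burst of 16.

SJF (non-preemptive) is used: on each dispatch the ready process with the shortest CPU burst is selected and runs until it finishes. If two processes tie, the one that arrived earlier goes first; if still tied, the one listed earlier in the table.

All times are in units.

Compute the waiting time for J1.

Schedule: | J2 0-5 | J1 5-11 | J3 11-19 | J4 19-30 | J5 30-46 |
Completion: J1=11  J2=5  J3=19  J4=30  J5=46
Turnaround (C−A): J1=11  J2=5  J3=19  J4=30  J5=46
Waiting(J1) = turnaround − burst = 11 − 6 = 5

5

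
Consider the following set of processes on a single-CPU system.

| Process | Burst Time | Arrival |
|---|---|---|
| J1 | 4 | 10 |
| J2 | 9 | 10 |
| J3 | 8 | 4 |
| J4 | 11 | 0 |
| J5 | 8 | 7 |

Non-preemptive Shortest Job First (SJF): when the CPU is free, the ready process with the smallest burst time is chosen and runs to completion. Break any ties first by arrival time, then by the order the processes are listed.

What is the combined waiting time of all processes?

Schedule: | J4 0-11 | J1 11-15 | J3 15-23 | J5 23-31 | J2 31-40 |
Completion: J1=15  J2=40  J3=23  J4=11  J5=31
Turnaround (C−A): J1=5  J2=30  J3=19  J4=11  J5=24
Waiting = turnaround − burst: J1=1, J2=21, J3=11, J4=0, J5=16
Total waiting = 1 + 21 + 11 + 0 + 16 = 49

49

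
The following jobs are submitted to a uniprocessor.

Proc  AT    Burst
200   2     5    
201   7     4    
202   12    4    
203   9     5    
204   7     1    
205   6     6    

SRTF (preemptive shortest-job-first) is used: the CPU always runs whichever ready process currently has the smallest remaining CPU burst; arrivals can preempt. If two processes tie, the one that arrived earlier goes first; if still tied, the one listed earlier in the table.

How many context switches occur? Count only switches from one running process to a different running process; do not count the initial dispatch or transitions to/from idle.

5

Timeline: | idle 0-2 | 200 2-7 | 204 7-8 | 201 8-12 | 202 12-16 | 203 16-21 | 205 21-27 |
Completion: 200=7  201=12  202=16  203=21  204=8  205=27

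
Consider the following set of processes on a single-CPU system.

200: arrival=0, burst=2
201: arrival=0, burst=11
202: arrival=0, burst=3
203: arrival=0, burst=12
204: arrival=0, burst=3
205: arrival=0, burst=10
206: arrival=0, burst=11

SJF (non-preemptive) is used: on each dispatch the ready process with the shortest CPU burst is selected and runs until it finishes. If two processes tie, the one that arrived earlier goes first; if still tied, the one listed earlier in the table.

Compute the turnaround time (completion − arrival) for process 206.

Schedule: | 200 0-2 | 202 2-5 | 204 5-8 | 205 8-18 | 201 18-29 | 206 29-40 | 203 40-52 |
Completion: 200=2  201=29  202=5  203=52  204=8  205=18  206=40
Turnaround (C−A): 200=2  201=29  202=5  203=52  204=8  205=18  206=40
Turnaround(206) = completion − arrival = 40 − 0 = 40

40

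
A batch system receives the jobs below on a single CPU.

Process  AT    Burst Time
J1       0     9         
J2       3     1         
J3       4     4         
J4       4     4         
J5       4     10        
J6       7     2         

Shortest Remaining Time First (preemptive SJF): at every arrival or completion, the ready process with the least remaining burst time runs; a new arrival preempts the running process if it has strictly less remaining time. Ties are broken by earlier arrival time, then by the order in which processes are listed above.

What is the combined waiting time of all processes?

34

Timeline: | J1 0-3 | J2 3-4 | J3 4-8 | J6 8-10 | J4 10-14 | J1 14-20 | J5 20-30 |
Completion: J1=20  J2=4  J3=8  J4=14  J5=30  J6=10
Turnaround (C−A): J1=20  J2=1  J3=4  J4=10  J5=26  J6=3
Waiting = turnaround − burst: J1=11, J2=0, J3=0, J4=6, J5=16, J6=1
Total waiting = 11 + 0 + 0 + 6 + 16 + 1 = 34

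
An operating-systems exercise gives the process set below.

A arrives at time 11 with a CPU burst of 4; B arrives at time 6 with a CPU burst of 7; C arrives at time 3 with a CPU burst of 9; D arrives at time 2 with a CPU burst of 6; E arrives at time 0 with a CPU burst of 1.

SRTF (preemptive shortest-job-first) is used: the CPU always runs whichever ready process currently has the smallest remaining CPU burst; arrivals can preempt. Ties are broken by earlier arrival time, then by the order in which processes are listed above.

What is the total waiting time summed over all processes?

Schedule: | E 0-1 | idle 1-2 | D 2-8 | B 8-15 | A 15-19 | C 19-28 |
Completion: A=19  B=15  C=28  D=8  E=1
Waiting = turnaround − burst: A=4, B=2, C=16, D=0, E=0
Total waiting = 4 + 2 + 16 + 0 + 0 = 22

22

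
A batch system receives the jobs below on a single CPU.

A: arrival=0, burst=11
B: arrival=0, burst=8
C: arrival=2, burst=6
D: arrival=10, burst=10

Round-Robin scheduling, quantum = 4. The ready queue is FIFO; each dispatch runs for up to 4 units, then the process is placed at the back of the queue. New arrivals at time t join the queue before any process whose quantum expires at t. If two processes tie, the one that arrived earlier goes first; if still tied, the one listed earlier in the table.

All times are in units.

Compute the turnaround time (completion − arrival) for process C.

24

Gantt: | A 0-4 | B 4-8 | C 8-12 | A 12-16 | B 16-20 | D 20-24 | C 24-26 | A 26-29 | D 29-35 |
Completion: A=29  B=20  C=26  D=35
Turnaround (C−A): A=29  B=20  C=24  D=25
Turnaround(C) = completion − arrival = 26 − 2 = 24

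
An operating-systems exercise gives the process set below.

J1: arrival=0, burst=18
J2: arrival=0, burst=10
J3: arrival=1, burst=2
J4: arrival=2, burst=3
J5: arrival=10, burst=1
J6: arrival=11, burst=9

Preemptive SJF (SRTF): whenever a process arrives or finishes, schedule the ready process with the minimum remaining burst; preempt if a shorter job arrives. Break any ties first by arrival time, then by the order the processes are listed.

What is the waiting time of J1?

25

Gantt: | J2 0-1 | J3 1-3 | J4 3-6 | J2 6-10 | J5 10-11 | J2 11-16 | J6 16-25 | J1 25-43 |
Completion: J1=43  J2=16  J3=3  J4=6  J5=11  J6=25
Turnaround (C−A): J1=43  J2=16  J3=2  J4=4  J5=1  J6=14
Waiting(J1) = turnaround − burst = 43 − 18 = 25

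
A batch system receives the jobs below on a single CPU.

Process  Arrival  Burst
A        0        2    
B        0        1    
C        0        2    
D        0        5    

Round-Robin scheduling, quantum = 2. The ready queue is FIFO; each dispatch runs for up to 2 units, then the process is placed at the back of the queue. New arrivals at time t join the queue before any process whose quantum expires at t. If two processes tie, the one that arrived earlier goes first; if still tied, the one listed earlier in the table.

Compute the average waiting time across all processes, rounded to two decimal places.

Gantt: | A 0-2 | B 2-3 | C 3-5 | D 5-10 |
Completion: A=2  B=3  C=5  D=10
Turnaround (C−A): A=2  B=3  C=5  D=10
Waiting times: A=0, B=2, C=3, D=5
Average waiting = (0+2+3+5) / 4 = 10/4 = 2.50

2.50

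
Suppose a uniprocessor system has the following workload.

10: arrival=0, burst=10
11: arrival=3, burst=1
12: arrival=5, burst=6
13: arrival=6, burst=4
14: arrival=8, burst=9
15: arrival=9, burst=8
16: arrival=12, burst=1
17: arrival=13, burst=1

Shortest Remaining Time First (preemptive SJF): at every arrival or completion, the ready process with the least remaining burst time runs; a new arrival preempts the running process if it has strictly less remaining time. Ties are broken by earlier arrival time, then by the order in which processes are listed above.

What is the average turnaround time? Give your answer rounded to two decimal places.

Timeline: | 10 0-3 | 11 3-4 | 10 4-6 | 13 6-10 | 10 10-12 | 16 12-13 | 17 13-14 | 10 14-17 | 12 17-23 | 15 23-31 | 14 31-40 |
Completion: 10=17  11=4  12=23  13=10  14=40  15=31  16=13  17=14
Turnaround (C−A): 10=17  11=1  12=18  13=4  14=32  15=22  16=1  17=1
Turnaround times: 10=17, 11=1, 12=18, 13=4, 14=32, 15=22, 16=1, 17=1
Average turnaround = (17+1+18+4+32+22+1+1) / 8 = 96/8 = 12.00

12.00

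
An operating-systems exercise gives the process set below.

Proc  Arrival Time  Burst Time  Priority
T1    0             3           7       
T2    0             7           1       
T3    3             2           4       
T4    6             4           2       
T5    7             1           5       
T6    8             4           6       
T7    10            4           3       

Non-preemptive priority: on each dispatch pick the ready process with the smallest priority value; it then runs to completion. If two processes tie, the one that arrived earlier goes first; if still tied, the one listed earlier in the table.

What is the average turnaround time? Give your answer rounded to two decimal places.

11.57

Timeline: | T2 0-7 | T4 7-11 | T7 11-15 | T3 15-17 | T5 17-18 | T6 18-22 | T1 22-25 |
Completion: T1=25  T2=7  T3=17  T4=11  T5=18  T6=22  T7=15
Turnaround times: T1=25, T2=7, T3=14, T4=5, T5=11, T6=14, T7=5
Average turnaround = (25+7+14+5+11+14+5) / 7 = 81/7 = 11.57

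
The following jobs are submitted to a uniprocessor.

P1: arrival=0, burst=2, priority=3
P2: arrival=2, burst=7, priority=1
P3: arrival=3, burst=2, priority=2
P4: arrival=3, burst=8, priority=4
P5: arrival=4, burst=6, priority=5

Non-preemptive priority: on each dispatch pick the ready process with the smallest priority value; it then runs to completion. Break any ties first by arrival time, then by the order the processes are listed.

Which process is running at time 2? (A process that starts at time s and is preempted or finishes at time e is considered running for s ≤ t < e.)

Schedule: | P1 0-2 | P2 2-9 | P3 9-11 | P4 11-19 | P5 19-25 |
Completion: P1=2  P2=9  P3=11  P4=19  P5=25
Turnaround (C−A): P1=2  P2=7  P3=8  P4=16  P5=21

P2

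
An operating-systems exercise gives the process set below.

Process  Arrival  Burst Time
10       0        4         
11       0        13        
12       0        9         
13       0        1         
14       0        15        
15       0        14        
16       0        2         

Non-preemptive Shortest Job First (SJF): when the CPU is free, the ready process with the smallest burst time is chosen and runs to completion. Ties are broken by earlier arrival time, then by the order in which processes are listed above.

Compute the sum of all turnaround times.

Schedule: | 13 0-1 | 16 1-3 | 10 3-7 | 12 7-16 | 11 16-29 | 15 29-43 | 14 43-58 |
Completion: 10=7  11=29  12=16  13=1  14=58  15=43  16=3
Turnaround (C−A): 10=7  11=29  12=16  13=1  14=58  15=43  16=3
Turnaround = completion − arrival: 10=7, 11=29, 12=16, 13=1, 14=58, 15=43, 16=3
Total turnaround = 7 + 29 + 16 + 1 + 58 + 43 + 3 = 157

157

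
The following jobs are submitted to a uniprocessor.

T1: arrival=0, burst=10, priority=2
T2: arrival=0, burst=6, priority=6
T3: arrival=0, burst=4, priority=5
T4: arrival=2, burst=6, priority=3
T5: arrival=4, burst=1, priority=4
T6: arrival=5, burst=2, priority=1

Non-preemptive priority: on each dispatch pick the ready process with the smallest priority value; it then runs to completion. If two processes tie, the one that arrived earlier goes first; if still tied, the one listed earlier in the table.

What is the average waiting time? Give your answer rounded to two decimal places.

Timeline: | T1 0-10 | T6 10-12 | T4 12-18 | T5 18-19 | T3 19-23 | T2 23-29 |
Completion: T1=10  T2=29  T3=23  T4=18  T5=19  T6=12
Waiting times: T1=0, T2=23, T3=19, T4=10, T5=14, T6=5
Average waiting = (0+23+19+10+14+5) / 6 = 71/6 = 11.83

11.83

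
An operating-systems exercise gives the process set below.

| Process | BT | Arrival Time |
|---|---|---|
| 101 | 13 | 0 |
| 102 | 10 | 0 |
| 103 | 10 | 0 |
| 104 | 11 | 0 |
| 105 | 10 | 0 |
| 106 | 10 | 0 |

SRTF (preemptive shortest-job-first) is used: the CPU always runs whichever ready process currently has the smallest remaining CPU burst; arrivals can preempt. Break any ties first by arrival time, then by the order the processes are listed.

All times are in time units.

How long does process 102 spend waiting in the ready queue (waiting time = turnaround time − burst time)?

Gantt: | 102 0-10 | 103 10-20 | 105 20-30 | 106 30-40 | 104 40-51 | 101 51-64 |
Completion: 101=64  102=10  103=20  104=51  105=30  106=40
Waiting(102) = turnaround − burst = 10 − 10 = 0

0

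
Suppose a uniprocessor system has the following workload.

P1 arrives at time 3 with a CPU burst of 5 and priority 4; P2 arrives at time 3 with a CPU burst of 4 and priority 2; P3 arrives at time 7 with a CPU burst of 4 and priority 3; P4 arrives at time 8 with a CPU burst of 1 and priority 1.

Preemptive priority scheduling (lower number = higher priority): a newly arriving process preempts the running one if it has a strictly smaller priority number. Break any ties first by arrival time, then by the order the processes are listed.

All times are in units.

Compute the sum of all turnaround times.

24

Gantt: | idle 0-3 | P2 3-7 | P3 7-8 | P4 8-9 | P3 9-12 | P1 12-17 |
Completion: P1=17  P2=7  P3=12  P4=9
Turnaround (C−A): P1=14  P2=4  P3=5  P4=1
Turnaround = completion − arrival: P1=14, P2=4, P3=5, P4=1
Total turnaround = 14 + 4 + 5 + 1 = 24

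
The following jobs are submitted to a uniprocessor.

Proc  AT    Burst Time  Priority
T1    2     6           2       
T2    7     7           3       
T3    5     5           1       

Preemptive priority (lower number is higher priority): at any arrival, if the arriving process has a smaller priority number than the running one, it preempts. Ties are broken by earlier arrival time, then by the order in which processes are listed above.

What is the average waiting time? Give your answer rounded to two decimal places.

Timeline: | idle 0-2 | T1 2-5 | T3 5-10 | T1 10-13 | T2 13-20 |
Completion: T1=13  T2=20  T3=10
Waiting times: T1=5, T2=6, T3=0
Average waiting = (5+6+0) / 3 = 11/3 = 3.67

3.67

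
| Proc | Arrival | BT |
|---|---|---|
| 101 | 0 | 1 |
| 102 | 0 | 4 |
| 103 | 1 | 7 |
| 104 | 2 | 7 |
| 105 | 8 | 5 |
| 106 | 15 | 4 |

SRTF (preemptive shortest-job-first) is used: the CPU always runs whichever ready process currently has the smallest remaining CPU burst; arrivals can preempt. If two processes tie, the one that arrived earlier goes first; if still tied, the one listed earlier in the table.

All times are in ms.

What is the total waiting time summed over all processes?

Schedule: | 101 0-1 | 102 1-5 | 103 5-12 | 105 12-17 | 106 17-21 | 104 21-28 |
Completion: 101=1  102=5  103=12  104=28  105=17  106=21
Turnaround (C−A): 101=1  102=5  103=11  104=26  105=9  106=6
Waiting = turnaround − burst: 101=0, 102=1, 103=4, 104=19, 105=4, 106=2
Total waiting = 0 + 1 + 4 + 19 + 4 + 2 = 30

30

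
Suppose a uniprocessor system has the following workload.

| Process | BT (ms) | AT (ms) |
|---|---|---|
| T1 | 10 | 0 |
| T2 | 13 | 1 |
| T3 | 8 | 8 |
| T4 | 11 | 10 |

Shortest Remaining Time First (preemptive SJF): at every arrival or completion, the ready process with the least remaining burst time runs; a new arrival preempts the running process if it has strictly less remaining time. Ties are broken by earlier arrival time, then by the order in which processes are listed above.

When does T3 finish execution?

18

Timeline: | T1 0-10 | T3 10-18 | T4 18-29 | T2 29-42 |
Completion: T1=10  T2=42  T3=18  T4=29
Turnaround (C−A): T1=10  T2=41  T3=10  T4=19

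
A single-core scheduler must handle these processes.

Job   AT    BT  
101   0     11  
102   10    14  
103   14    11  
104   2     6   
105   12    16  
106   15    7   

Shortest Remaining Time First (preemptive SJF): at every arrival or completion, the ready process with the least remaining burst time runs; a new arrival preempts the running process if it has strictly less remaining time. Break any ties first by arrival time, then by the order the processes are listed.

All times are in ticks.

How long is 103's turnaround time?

21

Gantt: | 101 0-2 | 104 2-8 | 101 8-17 | 106 17-24 | 103 24-35 | 102 35-49 | 105 49-65 |
Completion: 101=17  102=49  103=35  104=8  105=65  106=24
Turnaround (C−A): 101=17  102=39  103=21  104=6  105=53  106=9
Turnaround(103) = completion − arrival = 35 − 14 = 21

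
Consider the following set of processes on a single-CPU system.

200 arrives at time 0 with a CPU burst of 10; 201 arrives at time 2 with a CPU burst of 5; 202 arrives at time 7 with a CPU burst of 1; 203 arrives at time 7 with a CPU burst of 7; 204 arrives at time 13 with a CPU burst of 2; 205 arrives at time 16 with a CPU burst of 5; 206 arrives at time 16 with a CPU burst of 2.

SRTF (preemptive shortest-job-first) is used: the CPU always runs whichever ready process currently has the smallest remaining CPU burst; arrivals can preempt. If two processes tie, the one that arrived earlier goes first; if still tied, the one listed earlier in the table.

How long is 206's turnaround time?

Timeline: | 200 0-2 | 201 2-7 | 202 7-8 | 203 8-15 | 204 15-17 | 206 17-19 | 205 19-24 | 200 24-32 |
Completion: 200=32  201=7  202=8  203=15  204=17  205=24  206=19
Turnaround(206) = completion − arrival = 19 − 16 = 3

3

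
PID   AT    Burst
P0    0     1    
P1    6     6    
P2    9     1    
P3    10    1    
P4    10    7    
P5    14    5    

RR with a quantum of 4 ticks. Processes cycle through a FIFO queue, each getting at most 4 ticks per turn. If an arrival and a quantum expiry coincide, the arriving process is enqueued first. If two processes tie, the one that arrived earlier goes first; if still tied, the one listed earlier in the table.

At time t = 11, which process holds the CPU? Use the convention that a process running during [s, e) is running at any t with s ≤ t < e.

P3

Gantt: | P0 0-1 | idle 1-6 | P1 6-10 | P2 10-11 | P3 11-12 | P4 12-16 | P1 16-18 | P5 18-22 | P4 22-25 | P5 25-26 |
Completion: P0=1  P1=18  P2=11  P3=12  P4=25  P5=26
Turnaround (C−A): P0=1  P1=12  P2=2  P3=2  P4=15  P5=12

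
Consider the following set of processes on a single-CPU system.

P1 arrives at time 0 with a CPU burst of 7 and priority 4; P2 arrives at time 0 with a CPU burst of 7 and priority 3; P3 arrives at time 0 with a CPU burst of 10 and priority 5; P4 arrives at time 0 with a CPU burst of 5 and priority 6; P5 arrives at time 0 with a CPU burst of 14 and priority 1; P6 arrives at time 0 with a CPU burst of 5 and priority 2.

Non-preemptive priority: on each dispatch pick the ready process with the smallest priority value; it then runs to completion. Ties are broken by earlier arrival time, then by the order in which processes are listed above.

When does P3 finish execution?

Timeline: | P5 0-14 | P6 14-19 | P2 19-26 | P1 26-33 | P3 33-43 | P4 43-48 |
Completion: P1=33  P2=26  P3=43  P4=48  P5=14  P6=19

43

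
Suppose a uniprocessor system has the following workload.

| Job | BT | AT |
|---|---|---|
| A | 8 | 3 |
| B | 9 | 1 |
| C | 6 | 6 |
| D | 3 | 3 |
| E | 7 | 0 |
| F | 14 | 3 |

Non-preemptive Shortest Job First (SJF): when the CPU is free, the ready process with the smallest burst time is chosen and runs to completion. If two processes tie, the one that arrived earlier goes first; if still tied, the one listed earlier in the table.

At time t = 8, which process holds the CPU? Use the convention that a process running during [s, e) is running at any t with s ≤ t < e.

D

Gantt: | E 0-7 | D 7-10 | C 10-16 | A 16-24 | B 24-33 | F 33-47 |
Completion: A=24  B=33  C=16  D=10  E=7  F=47
Turnaround (C−A): A=21  B=32  C=10  D=7  E=7  F=44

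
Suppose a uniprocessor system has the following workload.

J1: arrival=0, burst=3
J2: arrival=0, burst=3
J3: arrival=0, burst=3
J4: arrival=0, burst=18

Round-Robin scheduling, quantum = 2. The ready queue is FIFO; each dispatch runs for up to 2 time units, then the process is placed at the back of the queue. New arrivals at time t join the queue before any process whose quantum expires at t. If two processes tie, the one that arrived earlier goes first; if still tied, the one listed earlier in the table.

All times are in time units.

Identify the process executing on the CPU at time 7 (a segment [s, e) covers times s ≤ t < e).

Schedule: | J1 0-2 | J2 2-4 | J3 4-6 | J4 6-8 | J1 8-9 | J2 9-10 | J3 10-11 | J4 11-27 |
Completion: J1=9  J2=10  J3=11  J4=27

J4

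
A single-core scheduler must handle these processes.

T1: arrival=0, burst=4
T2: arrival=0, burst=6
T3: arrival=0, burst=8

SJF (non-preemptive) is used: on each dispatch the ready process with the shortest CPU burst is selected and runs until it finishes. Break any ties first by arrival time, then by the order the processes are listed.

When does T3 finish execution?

18

Gantt: | T1 0-4 | T2 4-10 | T3 10-18 |
Completion: T1=4  T2=10  T3=18
Turnaround (C−A): T1=4  T2=10  T3=18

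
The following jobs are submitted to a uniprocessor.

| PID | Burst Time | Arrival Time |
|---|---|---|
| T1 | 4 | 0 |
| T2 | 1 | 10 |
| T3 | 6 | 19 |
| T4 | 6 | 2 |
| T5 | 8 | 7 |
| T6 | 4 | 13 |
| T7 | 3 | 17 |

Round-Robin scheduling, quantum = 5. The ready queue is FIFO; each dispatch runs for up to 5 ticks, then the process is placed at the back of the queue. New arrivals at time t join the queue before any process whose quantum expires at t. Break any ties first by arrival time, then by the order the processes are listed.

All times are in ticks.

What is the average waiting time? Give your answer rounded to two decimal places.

5.14

Timeline: | T1 0-4 | T4 4-9 | T5 9-14 | T4 14-15 | T2 15-16 | T6 16-20 | T5 20-23 | T7 23-26 | T3 26-32 |
Completion: T1=4  T2=16  T3=32  T4=15  T5=23  T6=20  T7=26
Turnaround (C−A): T1=4  T2=6  T3=13  T4=13  T5=16  T6=7  T7=9
Waiting times: T1=0, T2=5, T3=7, T4=7, T5=8, T6=3, T7=6
Average waiting = (0+5+7+7+8+3+6) / 7 = 36/7 = 5.14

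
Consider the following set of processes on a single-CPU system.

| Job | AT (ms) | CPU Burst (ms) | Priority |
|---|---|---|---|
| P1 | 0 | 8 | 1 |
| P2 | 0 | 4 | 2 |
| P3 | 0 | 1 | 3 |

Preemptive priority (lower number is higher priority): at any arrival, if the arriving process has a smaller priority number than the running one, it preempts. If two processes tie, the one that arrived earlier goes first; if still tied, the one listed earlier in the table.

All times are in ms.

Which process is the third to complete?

Timeline: | P1 0-8 | P2 8-12 | P3 12-13 |
Completion: P1=8  P2=12  P3=13
Turnaround (C−A): P1=8  P2=12  P3=13
Finish order: P1 → P2 → P3

P3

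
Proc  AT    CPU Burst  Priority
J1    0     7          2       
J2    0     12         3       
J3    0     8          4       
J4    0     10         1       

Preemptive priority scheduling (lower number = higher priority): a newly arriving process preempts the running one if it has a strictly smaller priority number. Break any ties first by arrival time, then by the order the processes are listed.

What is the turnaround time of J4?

10

Schedule: | J4 0-10 | J1 10-17 | J2 17-29 | J3 29-37 |
Completion: J1=17  J2=29  J3=37  J4=10
Turnaround (C−A): J1=17  J2=29  J3=37  J4=10
Turnaround(J4) = completion − arrival = 10 − 0 = 10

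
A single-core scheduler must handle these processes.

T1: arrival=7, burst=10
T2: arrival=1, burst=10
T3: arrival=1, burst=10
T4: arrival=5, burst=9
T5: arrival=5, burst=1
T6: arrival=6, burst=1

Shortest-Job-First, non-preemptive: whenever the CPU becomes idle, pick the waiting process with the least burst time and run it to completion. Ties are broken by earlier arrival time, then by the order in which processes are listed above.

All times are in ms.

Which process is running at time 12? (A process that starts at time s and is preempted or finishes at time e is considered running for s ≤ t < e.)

T6

Schedule: | idle 0-1 | T2 1-11 | T5 11-12 | T6 12-13 | T4 13-22 | T3 22-32 | T1 32-42 |
Completion: T1=42  T2=11  T3=32  T4=22  T5=12  T6=13
Turnaround (C−A): T1=35  T2=10  T3=31  T4=17  T5=7  T6=7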